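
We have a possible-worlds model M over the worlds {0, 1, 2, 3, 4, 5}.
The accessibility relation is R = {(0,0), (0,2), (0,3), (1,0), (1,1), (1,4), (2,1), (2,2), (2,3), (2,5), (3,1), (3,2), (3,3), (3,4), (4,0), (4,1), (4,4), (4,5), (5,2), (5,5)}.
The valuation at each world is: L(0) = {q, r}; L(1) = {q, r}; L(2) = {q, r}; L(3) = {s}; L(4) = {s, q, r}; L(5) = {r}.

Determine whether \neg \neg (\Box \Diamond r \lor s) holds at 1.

Yes

At 1: \neg (\Box \Diamond r \lor s) is false, so \neg \neg (\Box \Diamond r \lor s) is true.
  At 1: \Box \Diamond r \lor s is true, so \neg (\Box \Diamond r \lor s) is false.
    At 1: \Box \Diamond r is true, s is false, so \Box \Diamond r \lor s is true.
      At 1: \Box \Diamond r requires \Diamond r at every successor {0, 1, 4}.
        At 0: \Diamond r is true.
        At 1: \Diamond r is true.
        At 4: \Diamond r is true.
      So \Box \Diamond r is true at 1.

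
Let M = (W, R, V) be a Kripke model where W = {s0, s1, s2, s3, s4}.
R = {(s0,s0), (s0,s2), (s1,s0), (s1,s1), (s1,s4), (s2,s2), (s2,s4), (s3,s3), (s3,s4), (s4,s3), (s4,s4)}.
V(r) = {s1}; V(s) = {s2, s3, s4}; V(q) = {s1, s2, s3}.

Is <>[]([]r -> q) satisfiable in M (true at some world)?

Let φ = <>[]([]r -> q). Evaluate φ at each world:
  s0 (successors {s0, s2}): φ is true.
  s1 (successors {s0, s1, s4}): φ is true.
  s2 (successors {s2, s4}): φ is true.
  s3 (successors {s3, s4}): φ is true.
  s4 (successors {s3, s4}): φ is true.
Detail at s0 (witness):
  At s0: <>[]([]r -> q) requires []([]r -> q) at some successor in {s0, s2}.
    []([]r -> q) holds at s0, so <>[]([]r -> q) is true at s0.
      At s0: []([]r -> q) requires []r -> q at every successor {s0, s2}.
        At s0: []r -> q is true.
        At s2: []r -> q is true.
      So []([]r -> q) is true at s0.

Yes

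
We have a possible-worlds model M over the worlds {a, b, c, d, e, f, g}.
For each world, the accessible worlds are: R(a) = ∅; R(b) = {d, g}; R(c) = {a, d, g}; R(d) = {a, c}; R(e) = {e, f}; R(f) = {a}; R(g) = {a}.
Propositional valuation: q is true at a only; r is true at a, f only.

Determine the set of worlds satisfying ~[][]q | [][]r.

a, b, c, d, e, f, g

Let φ = ~[][]q | [][]r. Evaluate φ at each world:
  a (successors ∅): φ is true.
  b (successors {d, g}): φ is true.
  c (successors {a, d, g}): φ is true.
  d (successors {a, c}): φ is true.
  e (successors {e, f}): φ is true.
  f (successors {a}): φ is true.
  g (successors {a}): φ is true.
For instance, at e:
  At e: ~[][]q is true, [][]r is false, so ~[][]q | [][]r is true.
    At e: [][]q is false, so ~[][]q is true.
      At e: [][]q requires []q at every successor {e, f}.
        []q fails at e, so [][]q is false at e.
    At e: [][]r requires []r at every successor {e, f}.
      []r fails at e, so [][]r is false at e.
Satisfying worlds: {a, b, c, d, e, f, g}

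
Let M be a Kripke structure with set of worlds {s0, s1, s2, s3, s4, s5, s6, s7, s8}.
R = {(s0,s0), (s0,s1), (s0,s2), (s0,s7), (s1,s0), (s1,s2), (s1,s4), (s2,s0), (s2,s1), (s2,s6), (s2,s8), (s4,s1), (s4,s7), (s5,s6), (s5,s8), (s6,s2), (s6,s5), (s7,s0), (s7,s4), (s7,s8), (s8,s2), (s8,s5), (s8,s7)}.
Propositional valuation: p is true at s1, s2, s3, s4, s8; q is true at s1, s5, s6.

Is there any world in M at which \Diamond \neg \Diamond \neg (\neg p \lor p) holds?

Yes

Let φ = \Diamond \neg \Diamond \neg (\neg p \lor p). Evaluate φ at each world:
  s0 (successors {s0, s1, s2, s7}): φ is true.
  s1 (successors {s0, s2, s4}): φ is true.
  s2 (successors {s0, s1, s6, s8}): φ is true.
  s3 (successors ∅): φ is false.
  s4 (successors {s1, s7}): φ is true.
  s5 (successors {s6, s8}): φ is true.
  s6 (successors {s2, s5}): φ is true.
  s7 (successors {s0, s4, s8}): φ is true.
  s8 (successors {s2, s5, s7}): φ is true.
Detail at s0 (witness):
  At s0: \Diamond \neg \Diamond \neg (\neg p \lor p) requires \neg \Diamond \neg (\neg p \lor p) at some successor in {s0, s1, s2, s7}.
    \neg \Diamond \neg (\neg p \lor p) holds at s0, so \Diamond \neg \Diamond \neg (\neg p \lor p) is true at s0.
      At s0: \Diamond \neg (\neg p \lor p) is false, so \neg \Diamond \neg (\neg p \lor p) is true.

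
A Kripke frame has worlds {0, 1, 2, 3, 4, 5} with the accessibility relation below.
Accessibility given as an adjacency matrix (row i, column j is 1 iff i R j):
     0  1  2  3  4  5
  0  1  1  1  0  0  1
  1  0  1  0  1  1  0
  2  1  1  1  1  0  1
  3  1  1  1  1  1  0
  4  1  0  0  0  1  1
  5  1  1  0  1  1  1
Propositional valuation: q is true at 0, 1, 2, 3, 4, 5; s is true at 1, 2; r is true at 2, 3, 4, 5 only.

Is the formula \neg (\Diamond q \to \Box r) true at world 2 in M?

Yes

Recall that \Box ψ holds at a world iff ψ holds at every accessible world, and \Diamond ψ holds iff ψ holds at some accessible world.
At 2: \Diamond q \to \Box r is false, so \neg (\Diamond q \to \Box r) is true.
  At 2: \Diamond q is true, \Box r is false, so \Diamond q \to \Box r is false.
    At 2: \Diamond q requires q at some successor in {0, 1, 2, 3, 5}.
      q holds at 0, so \Diamond q is true at 2.
    At 2: \Box r requires r at every successor {0, 1, 2, 3, 5}.
      r fails at 0, so \Box r is false at 2.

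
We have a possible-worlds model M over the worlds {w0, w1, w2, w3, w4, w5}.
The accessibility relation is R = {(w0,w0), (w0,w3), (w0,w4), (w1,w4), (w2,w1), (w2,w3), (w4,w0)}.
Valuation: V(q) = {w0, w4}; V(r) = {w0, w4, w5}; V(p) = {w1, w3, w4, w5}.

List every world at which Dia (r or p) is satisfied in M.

w0, w1, w2, w4

Let φ = Dia (r or p). Evaluate φ at each world:
  w0 (successors {w0, w3, w4}): φ is true.
  w1 (successors {w4}): φ is true.
  w2 (successors {w1, w3}): φ is true.
  w3 (successors ∅): φ is false.
  w4 (successors {w0}): φ is true.
  w5 (successors ∅): φ is false.
For instance, at w2:
  At w2: Dia (r or p) requires r or p at some successor in {w1, w3}.
    r or p holds at w1, so Dia (r or p) is true at w2.
Satisfying worlds: {w0, w1, w2, w4}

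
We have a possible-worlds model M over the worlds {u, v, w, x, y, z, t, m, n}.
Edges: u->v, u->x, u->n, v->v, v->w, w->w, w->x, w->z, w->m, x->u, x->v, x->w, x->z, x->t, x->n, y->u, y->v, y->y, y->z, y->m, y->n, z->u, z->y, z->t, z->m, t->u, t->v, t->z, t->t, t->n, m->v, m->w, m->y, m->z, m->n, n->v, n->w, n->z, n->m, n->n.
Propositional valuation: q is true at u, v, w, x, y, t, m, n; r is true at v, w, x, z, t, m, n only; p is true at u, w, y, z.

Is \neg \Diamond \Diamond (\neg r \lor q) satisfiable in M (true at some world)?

Recall that \Diamond ψ holds at a world iff ψ holds at some accessible world.
Let φ = \neg \Diamond \Diamond (\neg r \lor q). Evaluate φ at each world:
  u (successors {v, x, n}): φ is false.
  v (successors {v, w}): φ is false.
  w (successors {w, x, z, m}): φ is false.
  x (successors {u, v, w, z, t, n}): φ is false.
  y (successors {u, v, y, z, m, n}): φ is false.
  z (successors {u, y, t, m}): φ is false.
  t (successors {u, v, z, t, n}): φ is false.
  m (successors {v, w, y, z, n}): φ is false.
  n (successors {v, w, z, m, n}): φ is false.
For instance, at y:
  At y: \Diamond \Diamond (\neg r \lor q) is true, so \neg \Diamond \Diamond (\neg r \lor q) is false.
    At y: \Diamond \Diamond (\neg r \lor q) requires \Diamond (\neg r \lor q) at some successor in {u, v, y, z, m, n}.
      \Diamond (\neg r \lor q) holds at u, so \Diamond \Diamond (\neg r \lor q) is true at y.

No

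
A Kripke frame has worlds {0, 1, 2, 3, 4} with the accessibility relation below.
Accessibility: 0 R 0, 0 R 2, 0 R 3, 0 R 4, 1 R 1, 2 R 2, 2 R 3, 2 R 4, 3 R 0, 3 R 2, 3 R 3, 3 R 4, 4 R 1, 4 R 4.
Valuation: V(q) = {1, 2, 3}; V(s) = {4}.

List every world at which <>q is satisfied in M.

0, 1, 2, 3, 4

Let φ = <>q. Evaluate φ at each world:
  0 (successors {0, 2, 3, 4}): φ is true.
  1 (successors {1}): φ is true.
  2 (successors {2, 3, 4}): φ is true.
  3 (successors {0, 2, 3, 4}): φ is true.
  4 (successors {1, 4}): φ is true.
For instance, at 0:
  At 0: <>q requires q at some successor in {0, 2, 3, 4}.
    q holds at 2, so <>q is true at 0.
Satisfying worlds: {0, 1, 2, 3, 4}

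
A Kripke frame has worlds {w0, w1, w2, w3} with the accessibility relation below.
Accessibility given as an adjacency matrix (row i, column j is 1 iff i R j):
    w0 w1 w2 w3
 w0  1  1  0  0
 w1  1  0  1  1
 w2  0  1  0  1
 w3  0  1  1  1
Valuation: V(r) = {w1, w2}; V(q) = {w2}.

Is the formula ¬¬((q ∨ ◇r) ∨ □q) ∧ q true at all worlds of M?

Recall that □ψ holds at a world iff ψ holds at every accessible world, and ◇ψ holds iff ψ holds at some accessible world.
Let φ = ¬¬((q ∨ ◇r) ∨ □q) ∧ q. Evaluate φ at each world:
  w0 (successors {w0, w1}): φ is false.
  w1 (successors {w0, w2, w3}): φ is false.
  w2 (successors {w1, w3}): φ is true.
  w3 (successors {w1, w2, w3}): φ is false.
Detail at w0 (counterexample):
  At w0: ¬¬((q ∨ ◇r) ∨ □q) is true, q is false, so ¬¬((q ∨ ◇r) ∨ □q) ∧ q is false.
    At w0: ¬((q ∨ ◇r) ∨ □q) is false, so ¬¬((q ∨ ◇r) ∨ □q) is true.
      At w0: (q ∨ ◇r) ∨ □q is true, so ¬((q ∨ ◇r) ∨ □q) is false.

No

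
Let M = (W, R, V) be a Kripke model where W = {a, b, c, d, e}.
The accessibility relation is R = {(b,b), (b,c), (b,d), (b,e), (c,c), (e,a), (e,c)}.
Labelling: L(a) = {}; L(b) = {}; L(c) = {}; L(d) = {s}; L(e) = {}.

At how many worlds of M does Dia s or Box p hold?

Let φ = Dia s or Box p. Evaluate φ at each world:
  a (successors ∅): φ is true.
  b (successors {b, c, d, e}): φ is true.
  c (successors {c}): φ is false.
  d (successors ∅): φ is true.
  e (successors {a, c}): φ is false.
For instance, at e:
  At e: Dia s is false, Box p is false, so Dia s or Box p is false.
    At e: Dia s requires s at some successor in {a, c}.
      At a: s is false.
      At c: s is false.
    So Dia s is false at e.
    At e: Box p requires p at every successor {a, c}.
      p fails at a, so Box p is false at e.
Satisfying worlds: {a, b, d}

3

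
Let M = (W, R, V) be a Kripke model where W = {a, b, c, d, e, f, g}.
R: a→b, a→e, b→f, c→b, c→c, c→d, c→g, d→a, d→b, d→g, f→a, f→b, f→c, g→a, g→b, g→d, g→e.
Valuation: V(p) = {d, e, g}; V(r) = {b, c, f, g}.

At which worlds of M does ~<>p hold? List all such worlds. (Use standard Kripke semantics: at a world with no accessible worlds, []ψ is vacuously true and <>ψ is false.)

Recall that <>ψ holds at a world iff ψ holds at some accessible world.
Let φ = ~<>p. Evaluate φ at each world:
  a (successors {b, e}): φ is false.
  b (successors {f}): φ is true.
  c (successors {b, c, d, g}): φ is false.
  d (successors {a, b, g}): φ is false.
  e (successors ∅): φ is true.
  f (successors {a, b, c}): φ is true.
  g (successors {a, b, d, e}): φ is false.
For instance, at f:
  At f: <>p is false, so ~<>p is true.
    At f: <>p requires p at some successor in {a, b, c}.
      At a: p is false.
      At b: p is false.
      At c: p is false.
    So <>p is false at f.
Satisfying worlds: {b, e, f}

b, e, f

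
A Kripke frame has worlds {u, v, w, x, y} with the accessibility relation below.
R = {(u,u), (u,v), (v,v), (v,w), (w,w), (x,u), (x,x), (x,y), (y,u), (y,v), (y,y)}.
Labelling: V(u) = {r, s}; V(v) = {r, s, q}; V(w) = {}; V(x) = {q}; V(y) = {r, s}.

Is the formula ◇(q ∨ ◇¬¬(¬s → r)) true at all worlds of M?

Let φ = ◇(q ∨ ◇¬¬(¬s → r)). Evaluate φ at each world:
  u (successors {u, v}): φ is true.
  v (successors {v, w}): φ is true.
  w (successors {w}): φ is false.
  x (successors {u, x, y}): φ is true.
  y (successors {u, v, y}): φ is true.
Detail at w (counterexample):
  At w: ◇(q ∨ ◇¬¬(¬s → r)) requires q ∨ ◇¬¬(¬s → r) at some successor in {w}.
    At w: q ∨ ◇¬¬(¬s → r) is false.
  So ◇(q ∨ ◇¬¬(¬s → r)) is false at w.

No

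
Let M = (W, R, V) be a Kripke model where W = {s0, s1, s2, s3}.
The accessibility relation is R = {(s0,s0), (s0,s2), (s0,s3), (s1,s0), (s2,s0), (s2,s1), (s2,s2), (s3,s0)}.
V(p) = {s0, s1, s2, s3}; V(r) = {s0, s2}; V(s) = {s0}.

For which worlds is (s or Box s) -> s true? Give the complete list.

Let φ = (s or Box s) -> s. Evaluate φ at each world:
  s0 (successors {s0, s2, s3}): φ is true.
  s1 (successors {s0}): φ is false.
  s2 (successors {s0, s1, s2}): φ is true.
  s3 (successors {s0}): φ is false.
For instance, at s2:
  At s2: s or Box s is false, s is false, so (s or Box s) -> s is true.
    At s2: s is false, Box s is false, so s or Box s is false.
      At s2: Box s requires s at every successor {s0, s1, s2}.
        s fails at s1, so Box s is false at s2.
Satisfying worlds: {s0, s2}

s0, s2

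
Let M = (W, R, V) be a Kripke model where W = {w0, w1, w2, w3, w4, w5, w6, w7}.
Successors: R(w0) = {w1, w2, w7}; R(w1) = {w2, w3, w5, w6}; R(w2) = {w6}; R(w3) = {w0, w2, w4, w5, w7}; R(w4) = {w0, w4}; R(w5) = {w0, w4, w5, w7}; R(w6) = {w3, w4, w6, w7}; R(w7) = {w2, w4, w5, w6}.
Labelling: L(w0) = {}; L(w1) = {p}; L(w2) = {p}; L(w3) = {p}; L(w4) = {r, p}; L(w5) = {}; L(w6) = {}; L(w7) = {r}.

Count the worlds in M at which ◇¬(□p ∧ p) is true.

8

Let φ = ◇¬(□p ∧ p). Evaluate φ at each world:
  w0 (successors {w1, w2, w7}): φ is true.
  w1 (successors {w2, w3, w5, w6}): φ is true.
  w2 (successors {w6}): φ is true.
  w3 (successors {w0, w2, w4, w5, w7}): φ is true.
  w4 (successors {w0, w4}): φ is true.
  w5 (successors {w0, w4, w5, w7}): φ is true.
  w6 (successors {w3, w4, w6, w7}): φ is true.
  w7 (successors {w2, w4, w5, w6}): φ is true.
For instance, at w3:
  At w3: ◇¬(□p ∧ p) requires ¬(□p ∧ p) at some successor in {w0, w2, w4, w5, w7}.
    ¬(□p ∧ p) holds at w0, so ◇¬(□p ∧ p) is true at w3.
      At w0: □p ∧ p is false, so ¬(□p ∧ p) is true.
Satisfying worlds: {w0, w1, w2, w3, w4, w5, w6, w7}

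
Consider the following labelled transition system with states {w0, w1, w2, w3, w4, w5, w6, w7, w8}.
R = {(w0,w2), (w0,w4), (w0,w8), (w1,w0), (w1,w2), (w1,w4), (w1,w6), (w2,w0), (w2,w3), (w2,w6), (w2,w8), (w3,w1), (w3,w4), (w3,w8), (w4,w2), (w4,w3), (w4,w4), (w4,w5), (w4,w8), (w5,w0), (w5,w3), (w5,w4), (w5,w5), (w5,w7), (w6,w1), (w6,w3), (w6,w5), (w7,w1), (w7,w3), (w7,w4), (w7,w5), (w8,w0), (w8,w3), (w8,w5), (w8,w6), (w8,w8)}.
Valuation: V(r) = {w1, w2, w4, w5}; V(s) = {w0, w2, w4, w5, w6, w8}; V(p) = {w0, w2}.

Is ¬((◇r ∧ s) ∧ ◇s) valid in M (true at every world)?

Recall that ◇ψ holds at a world iff ψ holds at some accessible world.
Let φ = ¬((◇r ∧ s) ∧ ◇s). Evaluate φ at each world:
  w0 (successors {w2, w4, w8}): φ is false.
  w1 (successors {w0, w2, w4, w6}): φ is true.
  w2 (successors {w0, w3, w6, w8}): φ is true.
  w3 (successors {w1, w4, w8}): φ is true.
  w4 (successors {w2, w3, w4, w5, w8}): φ is false.
  w5 (successors {w0, w3, w4, w5, w7}): φ is false.
  w6 (successors {w1, w3, w5}): φ is false.
  w7 (successors {w1, w3, w4, w5}): φ is true.
  w8 (successors {w0, w3, w5, w6, w8}): φ is false.
Detail at w0 (counterexample):
  At w0: (◇r ∧ s) ∧ ◇s is true, so ¬((◇r ∧ s) ∧ ◇s) is false.
    At w0: ◇r ∧ s is true, ◇s is true, so (◇r ∧ s) ∧ ◇s is true.
      At w0: ◇r is true, s is true, so ◇r ∧ s is true.
      At w0: ◇s requires s at some successor in {w2, w4, w8}.
        s holds at w2, so ◇s is true at w0.

No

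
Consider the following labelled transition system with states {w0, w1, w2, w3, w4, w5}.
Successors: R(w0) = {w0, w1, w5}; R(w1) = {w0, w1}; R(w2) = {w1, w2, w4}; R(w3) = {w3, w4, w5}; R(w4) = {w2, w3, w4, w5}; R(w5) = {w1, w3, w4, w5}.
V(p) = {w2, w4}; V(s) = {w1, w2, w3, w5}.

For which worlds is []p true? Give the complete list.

none

Recall that []ψ holds at a world iff ψ holds at every accessible world, and <>ψ holds iff ψ holds at some accessible world.
Let φ = []p. Evaluate φ at each world:
  w0 (successors {w0, w1, w5}): φ is false.
  w1 (successors {w0, w1}): φ is false.
  w2 (successors {w1, w2, w4}): φ is false.
  w3 (successors {w3, w4, w5}): φ is false.
  w4 (successors {w2, w3, w4, w5}): φ is false.
  w5 (successors {w1, w3, w4, w5}): φ is false.
For instance, at w2:
  At w2: []p requires p at every successor {w1, w2, w4}.
    p fails at w1, so []p is false at w2.
Satisfying worlds: none.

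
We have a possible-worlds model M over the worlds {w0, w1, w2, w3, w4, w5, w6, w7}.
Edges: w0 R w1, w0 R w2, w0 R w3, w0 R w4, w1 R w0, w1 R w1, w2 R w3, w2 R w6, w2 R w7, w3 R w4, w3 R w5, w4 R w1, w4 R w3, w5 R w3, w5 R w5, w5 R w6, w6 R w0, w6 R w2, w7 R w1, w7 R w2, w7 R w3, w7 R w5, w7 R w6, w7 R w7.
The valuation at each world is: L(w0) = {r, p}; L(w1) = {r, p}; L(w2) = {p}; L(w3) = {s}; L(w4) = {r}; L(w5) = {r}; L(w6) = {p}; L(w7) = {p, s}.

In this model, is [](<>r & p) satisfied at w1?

Yes

At w1: [](<>r & p) requires <>r & p at every successor {w0, w1}.
    At w0: <>r is true, p is true, so <>r & p is true.
      At w0: <>r requires r at some successor in {w1, w2, w3, w4}.
        r holds at w1, so <>r is true at w0.
    At w1: <>r is true, p is true, so <>r & p is true.
      At w1: <>r requires r at some successor in {w0, w1}.
        r holds at w0, so <>r is true at w1.
So [](<>r & p) is true at w1.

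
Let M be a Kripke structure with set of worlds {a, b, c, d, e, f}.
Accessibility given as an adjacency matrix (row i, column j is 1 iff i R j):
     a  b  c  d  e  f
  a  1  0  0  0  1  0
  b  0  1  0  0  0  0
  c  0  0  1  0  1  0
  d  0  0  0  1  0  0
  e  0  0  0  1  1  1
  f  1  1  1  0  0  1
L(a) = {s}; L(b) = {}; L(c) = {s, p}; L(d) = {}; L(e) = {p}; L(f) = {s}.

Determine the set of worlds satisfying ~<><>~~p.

Let φ = ~<><>~~p. Evaluate φ at each world:
  a (successors {a, e}): φ is false.
  b (successors {b}): φ is true.
  c (successors {c, e}): φ is false.
  d (successors {d}): φ is true.
  e (successors {d, e, f}): φ is false.
  f (successors {a, b, c, f}): φ is false.
For instance, at f:
  At f: <><>~~p is true, so ~<><>~~p is false.
    At f: <><>~~p requires <>~~p at some successor in {a, b, c, f}.
      <>~~p holds at a, so <><>~~p is true at f.
Satisfying worlds: {b, d}

b, d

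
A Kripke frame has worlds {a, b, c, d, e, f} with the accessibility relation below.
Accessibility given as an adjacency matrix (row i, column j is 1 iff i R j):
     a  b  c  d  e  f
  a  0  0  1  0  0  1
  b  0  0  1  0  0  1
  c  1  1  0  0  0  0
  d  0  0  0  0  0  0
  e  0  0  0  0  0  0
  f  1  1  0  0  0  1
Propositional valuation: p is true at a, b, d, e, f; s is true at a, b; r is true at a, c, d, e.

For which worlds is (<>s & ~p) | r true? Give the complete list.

Let φ = (<>s & ~p) | r. Evaluate φ at each world:
  a (successors {c, f}): φ is true.
  b (successors {c, f}): φ is false.
  c (successors {a, b}): φ is true.
  d (successors ∅): φ is true.
  e (successors ∅): φ is true.
  f (successors {a, b, f}): φ is false.
For instance, at b:
  At b: <>s & ~p is false, r is false, so (<>s & ~p) | r is false.
    At b: <>s is false, ~p is false, so <>s & ~p is false.
      At b: <>s requires s at some successor in {c, f}.
        At c: s is false.
        At f: s is false.
      So <>s is false at b.
Satisfying worlds: {a, c, d, e}

a, c, d, e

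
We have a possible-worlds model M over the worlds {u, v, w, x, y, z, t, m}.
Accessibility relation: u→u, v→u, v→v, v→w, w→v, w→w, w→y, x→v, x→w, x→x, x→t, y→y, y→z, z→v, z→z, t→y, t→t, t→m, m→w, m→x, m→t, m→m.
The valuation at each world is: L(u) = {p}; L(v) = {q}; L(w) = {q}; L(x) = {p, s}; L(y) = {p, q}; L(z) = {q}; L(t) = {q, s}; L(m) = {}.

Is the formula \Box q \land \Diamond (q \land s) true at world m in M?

No

At m: \Box q is false, \Diamond (q \land s) is true, so \Box q \land \Diamond (q \land s) is false.
  At m: \Box q requires q at every successor {w, x, t, m}.
    q fails at x, so \Box q is false at m.
  At m: \Diamond (q \land s) requires q \land s at some successor in {w, x, t, m}.
    q \land s holds at t, so \Diamond (q \land s) is true at m.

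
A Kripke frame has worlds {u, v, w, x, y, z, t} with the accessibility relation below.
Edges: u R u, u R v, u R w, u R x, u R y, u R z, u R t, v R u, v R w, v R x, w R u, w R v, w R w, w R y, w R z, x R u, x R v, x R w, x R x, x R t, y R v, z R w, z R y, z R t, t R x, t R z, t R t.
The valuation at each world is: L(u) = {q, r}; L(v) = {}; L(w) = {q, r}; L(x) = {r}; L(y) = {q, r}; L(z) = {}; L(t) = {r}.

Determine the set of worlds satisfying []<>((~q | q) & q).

Recall that []ψ holds at a world iff ψ holds at every accessible world, and <>ψ holds iff ψ holds at some accessible world.
Let φ = []<>((~q | q) & q). Evaluate φ at each world:
  u (successors {u, v, w, x, y, z, t}): φ is false.
  v (successors {u, w, x}): φ is true.
  w (successors {u, v, w, y, z}): φ is false.
  x (successors {u, v, w, x, t}): φ is false.
  y (successors {v}): φ is true.
  z (successors {w, y, t}): φ is false.
  t (successors {x, z, t}): φ is false.
For instance, at w:
  At w: []<>((~q | q) & q) requires <>((~q | q) & q) at every successor {u, v, w, y, z}.
    <>((~q | q) & q) fails at y, so []<>((~q | q) & q) is false at w.
      At y: <>((~q | q) & q) requires (~q | q) & q at some successor in {v}.
        At v: (~q | q) & q is false.
      So <>((~q | q) & q) is false at y.
Satisfying worlds: {v, y}

v, y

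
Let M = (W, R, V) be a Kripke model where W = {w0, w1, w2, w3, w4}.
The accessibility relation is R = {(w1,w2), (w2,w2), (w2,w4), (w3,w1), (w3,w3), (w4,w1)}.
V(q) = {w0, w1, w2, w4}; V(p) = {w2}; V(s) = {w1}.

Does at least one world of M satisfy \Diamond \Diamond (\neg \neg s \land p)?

No

Let φ = \Diamond \Diamond (\neg \neg s \land p). Evaluate φ at each world:
  w0 (successors ∅): φ is false.
  w1 (successors {w2}): φ is false.
  w2 (successors {w2, w4}): φ is false.
  w3 (successors {w1, w3}): φ is false.
  w4 (successors {w1}): φ is false.
For instance, at w4:
  At w4: \Diamond \Diamond (\neg \neg s \land p) requires \Diamond (\neg \neg s \land p) at some successor in {w1}.
    At w1: \Diamond (\neg \neg s \land p) is false.
  So \Diamond \Diamond (\neg \neg s \land p) is false at w4.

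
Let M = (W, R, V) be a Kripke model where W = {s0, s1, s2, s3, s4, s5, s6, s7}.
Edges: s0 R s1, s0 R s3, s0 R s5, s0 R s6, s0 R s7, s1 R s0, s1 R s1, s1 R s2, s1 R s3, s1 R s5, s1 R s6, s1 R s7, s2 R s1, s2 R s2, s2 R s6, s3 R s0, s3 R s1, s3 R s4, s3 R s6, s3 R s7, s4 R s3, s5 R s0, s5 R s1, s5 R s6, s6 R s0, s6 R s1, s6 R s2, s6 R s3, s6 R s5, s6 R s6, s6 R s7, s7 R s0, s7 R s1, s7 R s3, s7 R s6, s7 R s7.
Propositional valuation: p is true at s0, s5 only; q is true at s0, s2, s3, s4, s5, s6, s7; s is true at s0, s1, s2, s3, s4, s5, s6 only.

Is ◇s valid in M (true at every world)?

Yes

Let φ = ◇s. Evaluate φ at each world:
  s0 (successors {s1, s3, s5, s6, s7}): φ is true.
  s1 (successors {s0, s1, s2, s3, s5, s6, s7}): φ is true.
  s2 (successors {s1, s2, s6}): φ is true.
  s3 (successors {s0, s1, s4, s6, s7}): φ is true.
  s4 (successors {s3}): φ is true.
  s5 (successors {s0, s1, s6}): φ is true.
  s6 (successors {s0, s1, s2, s3, s5, s6, s7}): φ is true.
  s7 (successors {s0, s1, s3, s6, s7}): φ is true.
For instance, at s3:
  At s3: ◇s requires s at some successor in {s0, s1, s4, s6, s7}.
    s holds at s0, so ◇s is true at s3.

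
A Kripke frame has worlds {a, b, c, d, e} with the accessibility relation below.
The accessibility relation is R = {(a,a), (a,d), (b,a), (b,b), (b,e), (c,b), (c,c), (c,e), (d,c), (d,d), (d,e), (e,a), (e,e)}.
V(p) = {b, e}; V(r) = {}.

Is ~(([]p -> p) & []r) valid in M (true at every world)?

Let φ = ~(([]p -> p) & []r). Evaluate φ at each world:
  a (successors {a, d}): φ is true.
  b (successors {a, b, e}): φ is true.
  c (successors {b, c, e}): φ is true.
  d (successors {c, d, e}): φ is true.
  e (successors {a, e}): φ is true.
For instance, at d:
  At d: ([]p -> p) & []r is false, so ~(([]p -> p) & []r) is true.
    At d: []p -> p is true, []r is false, so ([]p -> p) & []r is false.
      At d: []p is false, p is false, so []p -> p is true.
      At d: []r requires r at every successor {c, d, e}.
        r fails at c, so []r is false at d.

Yes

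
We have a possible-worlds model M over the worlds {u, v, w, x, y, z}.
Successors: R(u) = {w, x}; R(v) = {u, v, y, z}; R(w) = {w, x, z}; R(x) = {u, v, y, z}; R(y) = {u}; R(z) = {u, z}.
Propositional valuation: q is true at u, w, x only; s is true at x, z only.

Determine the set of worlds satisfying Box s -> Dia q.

Recall that Box ψ holds at a world iff ψ holds at every accessible world, and Dia ψ holds iff ψ holds at some accessible world.
Let φ = Box s -> Dia q. Evaluate φ at each world:
  u (successors {w, x}): φ is true.
  v (successors {u, v, y, z}): φ is true.
  w (successors {w, x, z}): φ is true.
  x (successors {u, v, y, z}): φ is true.
  y (successors {u}): φ is true.
  z (successors {u, z}): φ is true.
For instance, at u:
  At u: Box s is false, Dia q is true, so Box s -> Dia q is true.
    At u: Box s requires s at every successor {w, x}.
      s fails at w, so Box s is false at u.
    At u: Dia q requires q at some successor in {w, x}.
      q holds at w, so Dia q is true at u.
Satisfying worlds: {u, v, w, x, y, z}

u, v, w, x, y, z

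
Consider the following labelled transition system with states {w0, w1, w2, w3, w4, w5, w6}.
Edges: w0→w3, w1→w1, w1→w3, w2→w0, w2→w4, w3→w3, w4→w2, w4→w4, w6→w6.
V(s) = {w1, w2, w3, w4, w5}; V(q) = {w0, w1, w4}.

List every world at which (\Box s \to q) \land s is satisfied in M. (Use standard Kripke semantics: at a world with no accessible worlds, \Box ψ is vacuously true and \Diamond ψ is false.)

Recall that \Box ψ holds at a world iff ψ holds at every accessible world, and \Diamond ψ holds iff ψ holds at some accessible world.
Let φ = (\Box s \to q) \land s. Evaluate φ at each world:
  w0 (successors {w3}): φ is false.
  w1 (successors {w1, w3}): φ is true.
  w2 (successors {w0, w4}): φ is true.
  w3 (successors {w3}): φ is false.
  w4 (successors {w2, w4}): φ is true.
  w5 (successors ∅): φ is false.
  w6 (successors {w6}): φ is false.
For instance, at w3:
  At w3: \Box s \to q is false, s is true, so (\Box s \to q) \land s is false.
    At w3: \Box s is true, q is false, so \Box s \to q is false.
      At w3: \Box s requires s at every successor {w3}.
        At w3: s is true.
      So \Box s is true at w3.
Satisfying worlds: {w1, w2, w4}

w1, w2, w4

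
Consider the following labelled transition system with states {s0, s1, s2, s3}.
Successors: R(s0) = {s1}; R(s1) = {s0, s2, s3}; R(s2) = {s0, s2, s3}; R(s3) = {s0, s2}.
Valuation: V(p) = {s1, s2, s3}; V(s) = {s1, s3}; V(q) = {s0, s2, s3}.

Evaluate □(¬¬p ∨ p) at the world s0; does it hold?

Yes

At s0: □(¬¬p ∨ p) requires ¬¬p ∨ p at every successor {s1}.
  At s1: ¬¬p ∨ p is true.
So □(¬¬p ∨ p) is true at s0.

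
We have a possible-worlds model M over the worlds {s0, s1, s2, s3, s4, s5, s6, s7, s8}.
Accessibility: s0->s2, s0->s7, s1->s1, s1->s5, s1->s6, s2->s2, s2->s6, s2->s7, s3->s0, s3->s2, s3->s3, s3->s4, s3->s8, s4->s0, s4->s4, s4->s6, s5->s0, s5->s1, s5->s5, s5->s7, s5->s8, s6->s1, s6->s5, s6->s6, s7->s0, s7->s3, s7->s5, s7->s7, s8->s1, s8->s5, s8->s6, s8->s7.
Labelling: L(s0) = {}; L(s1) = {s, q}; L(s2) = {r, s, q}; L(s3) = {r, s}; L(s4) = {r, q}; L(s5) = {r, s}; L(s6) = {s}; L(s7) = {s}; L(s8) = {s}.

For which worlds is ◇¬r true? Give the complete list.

s0, s1, s2, s3, s4, s5, s6, s7, s8

Let φ = ◇¬r. Evaluate φ at each world:
  s0 (successors {s2, s7}): φ is true.
  s1 (successors {s1, s5, s6}): φ is true.
  s2 (successors {s2, s6, s7}): φ is true.
  s3 (successors {s0, s2, s3, s4, s8}): φ is true.
  s4 (successors {s0, s4, s6}): φ is true.
  s5 (successors {s0, s1, s5, s7, s8}): φ is true.
  s6 (successors {s1, s5, s6}): φ is true.
  s7 (successors {s0, s3, s5, s7}): φ is true.
  s8 (successors {s1, s5, s6, s7}): φ is true.
For instance, at s0:
  At s0: ◇¬r requires ¬r at some successor in {s2, s7}.
    ¬r holds at s7, so ◇¬r is true at s0.
Satisfying worlds: {s0, s1, s2, s3, s4, s5, s6, s7, s8}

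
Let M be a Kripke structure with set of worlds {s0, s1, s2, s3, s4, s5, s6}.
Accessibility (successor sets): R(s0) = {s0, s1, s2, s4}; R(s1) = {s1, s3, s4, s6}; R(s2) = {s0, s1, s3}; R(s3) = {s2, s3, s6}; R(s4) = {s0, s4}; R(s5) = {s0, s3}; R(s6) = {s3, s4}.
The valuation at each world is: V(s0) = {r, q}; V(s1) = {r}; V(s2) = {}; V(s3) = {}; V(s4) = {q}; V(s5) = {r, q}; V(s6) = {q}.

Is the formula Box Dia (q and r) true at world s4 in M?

Yes

At s4: Box Dia (q and r) requires Dia (q and r) at every successor {s0, s4}.
    At s0: Dia (q and r) requires q and r at some successor in {s0, s1, s2, s4}.
      q and r holds at s0, so Dia (q and r) is true at s0.
    At s4: Dia (q and r) requires q and r at some successor in {s0, s4}.
      q and r holds at s0, so Dia (q and r) is true at s4.
So Box Dia (q and r) is true at s4.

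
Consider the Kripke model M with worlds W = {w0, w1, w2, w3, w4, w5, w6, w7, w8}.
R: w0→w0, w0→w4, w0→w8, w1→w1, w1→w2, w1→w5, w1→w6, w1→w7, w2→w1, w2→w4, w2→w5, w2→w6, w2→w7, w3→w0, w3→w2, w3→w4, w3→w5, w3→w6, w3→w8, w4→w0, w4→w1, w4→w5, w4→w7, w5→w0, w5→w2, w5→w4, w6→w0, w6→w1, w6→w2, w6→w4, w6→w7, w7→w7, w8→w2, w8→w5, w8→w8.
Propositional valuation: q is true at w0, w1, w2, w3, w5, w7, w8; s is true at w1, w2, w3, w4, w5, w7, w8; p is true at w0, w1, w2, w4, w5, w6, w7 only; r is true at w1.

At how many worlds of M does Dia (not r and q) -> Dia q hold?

9

Let φ = Dia (not r and q) -> Dia q. Evaluate φ at each world:
  w0 (successors {w0, w4, w8}): φ is true.
  w1 (successors {w1, w2, w5, w6, w7}): φ is true.
  w2 (successors {w1, w4, w5, w6, w7}): φ is true.
  w3 (successors {w0, w2, w4, w5, w6, w8}): φ is true.
  w4 (successors {w0, w1, w5, w7}): φ is true.
  w5 (successors {w0, w2, w4}): φ is true.
  w6 (successors {w0, w1, w2, w4, w7}): φ is true.
  w7 (successors {w7}): φ is true.
  w8 (successors {w2, w5, w8}): φ is true.
For instance, at w7:
  At w7: Dia (not r and q) is true, Dia q is true, so Dia (not r and q) -> Dia q is true.
    At w7: Dia (not r and q) requires not r and q at some successor in {w7}.
      not r and q holds at w7, so Dia (not r and q) is true at w7.
    At w7: Dia q requires q at some successor in {w7}.
      q holds at w7, so Dia q is true at w7.
Satisfying worlds: {w0, w1, w2, w3, w4, w5, w6, w7, w8}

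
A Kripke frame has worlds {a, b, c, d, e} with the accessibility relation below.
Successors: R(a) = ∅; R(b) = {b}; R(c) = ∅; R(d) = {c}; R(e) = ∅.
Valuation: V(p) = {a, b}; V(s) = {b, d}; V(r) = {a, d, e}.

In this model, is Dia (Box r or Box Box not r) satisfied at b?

Recall that Box ψ holds at a world iff ψ holds at every accessible world, and Dia ψ holds iff ψ holds at some accessible world.
At b: Dia (Box r or Box Box not r) requires Box r or Box Box not r at some successor in {b}.
  Box r or Box Box not r holds at b, so Dia (Box r or Box Box not r) is true at b.
    At b: Box r is false, Box Box not r is true, so Box r or Box Box not r is true.
      At b: Box r requires r at every successor {b}.
        r fails at b, so Box r is false at b.
      At b: Box Box not r requires Box not r at every successor {b}.
        At b: Box not r is true.
      So Box Box not r is true at b.

Yes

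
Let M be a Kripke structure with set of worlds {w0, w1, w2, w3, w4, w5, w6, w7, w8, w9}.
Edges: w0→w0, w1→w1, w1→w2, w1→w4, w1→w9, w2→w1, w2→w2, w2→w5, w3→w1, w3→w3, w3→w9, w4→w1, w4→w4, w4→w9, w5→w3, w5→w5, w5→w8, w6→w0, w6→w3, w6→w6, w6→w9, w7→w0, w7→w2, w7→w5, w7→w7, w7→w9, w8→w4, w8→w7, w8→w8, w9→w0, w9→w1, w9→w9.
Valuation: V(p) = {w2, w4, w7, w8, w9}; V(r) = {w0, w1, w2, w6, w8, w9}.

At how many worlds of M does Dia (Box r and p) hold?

Let φ = Dia (Box r and p). Evaluate φ at each world:
  w0 (successors {w0}): φ is false.
  w1 (successors {w1, w2, w4, w9}): φ is true.
  w2 (successors {w1, w2, w5}): φ is false.
  w3 (successors {w1, w3, w9}): φ is true.
  w4 (successors {w1, w4, w9}): φ is true.
  w5 (successors {w3, w5, w8}): φ is false.
  w6 (successors {w0, w3, w6, w9}): φ is true.
  w7 (successors {w0, w2, w5, w7, w9}): φ is true.
  w8 (successors {w4, w7, w8}): φ is false.
  w9 (successors {w0, w1, w9}): φ is true.
For instance, at w6:
  At w6: Dia (Box r and p) requires Box r and p at some successor in {w0, w3, w6, w9}.
    Box r and p holds at w9, so Dia (Box r and p) is true at w6.
      At w9: Box r is true, p is true, so Box r and p is true.
Satisfying worlds: {w1, w3, w4, w6, w7, w9}

6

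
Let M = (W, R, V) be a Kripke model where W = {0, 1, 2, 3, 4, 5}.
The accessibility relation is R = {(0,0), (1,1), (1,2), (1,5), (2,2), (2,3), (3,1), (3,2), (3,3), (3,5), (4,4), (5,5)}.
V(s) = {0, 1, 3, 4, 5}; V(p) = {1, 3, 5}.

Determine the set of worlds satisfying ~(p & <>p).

Let φ = ~(p & <>p). Evaluate φ at each world:
  0 (successors {0}): φ is true.
  1 (successors {1, 2, 5}): φ is false.
  2 (successors {2, 3}): φ is true.
  3 (successors {1, 2, 3, 5}): φ is false.
  4 (successors {4}): φ is true.
  5 (successors {5}): φ is false.
For instance, at 1:
  At 1: p & <>p is true, so ~(p & <>p) is false.
    At 1: p is true, <>p is true, so p & <>p is true.
      At 1: <>p requires p at some successor in {1, 2, 5}.
        p holds at 1, so <>p is true at 1.
Satisfying worlds: {0, 2, 4}

0, 2, 4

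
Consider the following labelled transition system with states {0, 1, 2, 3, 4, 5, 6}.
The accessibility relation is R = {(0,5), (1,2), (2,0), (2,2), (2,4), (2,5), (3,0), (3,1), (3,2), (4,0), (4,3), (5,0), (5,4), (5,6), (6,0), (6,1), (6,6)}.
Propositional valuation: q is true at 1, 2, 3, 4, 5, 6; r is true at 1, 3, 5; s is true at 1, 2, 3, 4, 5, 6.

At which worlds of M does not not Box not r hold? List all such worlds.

1, 5

Let φ = not not Box not r. Evaluate φ at each world:
  0 (successors {5}): φ is false.
  1 (successors {2}): φ is true.
  2 (successors {0, 2, 4, 5}): φ is false.
  3 (successors {0, 1, 2}): φ is false.
  4 (successors {0, 3}): φ is false.
  5 (successors {0, 4, 6}): φ is true.
  6 (successors {0, 1, 6}): φ is false.
For instance, at 1:
  At 1: not Box not r is false, so not not Box not r is true.
    At 1: Box not r is true, so not Box not r is false.
      At 1: Box not r requires not r at every successor {2}.
        At 2: not r is true.
      So Box not r is true at 1.
Satisfying worlds: {1, 5}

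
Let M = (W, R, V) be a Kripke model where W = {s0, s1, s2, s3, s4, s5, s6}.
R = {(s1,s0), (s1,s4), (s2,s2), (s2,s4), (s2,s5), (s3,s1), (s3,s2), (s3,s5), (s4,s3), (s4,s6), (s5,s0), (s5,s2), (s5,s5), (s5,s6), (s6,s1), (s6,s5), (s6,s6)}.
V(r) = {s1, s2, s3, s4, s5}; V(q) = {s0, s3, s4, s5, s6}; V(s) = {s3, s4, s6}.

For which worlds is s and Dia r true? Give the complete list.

s3, s4, s6

Let φ = s and Dia r. Evaluate φ at each world:
  s0 (successors ∅): φ is false.
  s1 (successors {s0, s4}): φ is false.
  s2 (successors {s2, s4, s5}): φ is false.
  s3 (successors {s1, s2, s5}): φ is true.
  s4 (successors {s3, s6}): φ is true.
  s5 (successors {s0, s2, s5, s6}): φ is false.
  s6 (successors {s1, s5, s6}): φ is true.
For instance, at s3:
  At s3: s is true, Dia r is true, so s and Dia r is true.
    At s3: Dia r requires r at some successor in {s1, s2, s5}.
      r holds at s1, so Dia r is true at s3.
Satisfying worlds: {s3, s4, s6}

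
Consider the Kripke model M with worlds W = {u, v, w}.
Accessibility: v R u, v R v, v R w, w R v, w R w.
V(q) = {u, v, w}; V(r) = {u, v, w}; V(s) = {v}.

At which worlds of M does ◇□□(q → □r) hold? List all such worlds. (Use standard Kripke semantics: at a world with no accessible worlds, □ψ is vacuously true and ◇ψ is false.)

Let φ = ◇□□(q → □r). Evaluate φ at each world:
  u (successors ∅): φ is false.
  v (successors {u, v, w}): φ is true.
  w (successors {v, w}): φ is true.
For instance, at w:
  At w: ◇□□(q → □r) requires □□(q → □r) at some successor in {v, w}.
    □□(q → □r) holds at v, so ◇□□(q → □r) is true at w.
      At v: □□(q → □r) requires □(q → □r) at every successor {u, v, w}.
        At u: □(q → □r) is true.
        At v: □(q → □r) is true.
        At w: □(q → □r) is true.
      So □□(q → □r) is true at v.
Satisfying worlds: {v, w}

v, w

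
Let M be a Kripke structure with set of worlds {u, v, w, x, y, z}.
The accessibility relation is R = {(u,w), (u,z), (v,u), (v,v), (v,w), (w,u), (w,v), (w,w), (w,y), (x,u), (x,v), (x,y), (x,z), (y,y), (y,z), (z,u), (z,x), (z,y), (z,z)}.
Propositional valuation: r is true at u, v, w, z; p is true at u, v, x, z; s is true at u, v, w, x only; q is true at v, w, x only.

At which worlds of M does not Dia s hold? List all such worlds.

y

Let φ = not Dia s. Evaluate φ at each world:
  u (successors {w, z}): φ is false.
  v (successors {u, v, w}): φ is false.
  w (successors {u, v, w, y}): φ is false.
  x (successors {u, v, y, z}): φ is false.
  y (successors {y, z}): φ is true.
  z (successors {u, x, y, z}): φ is false.
For instance, at w:
  At w: Dia s is true, so not Dia s is false.
    At w: Dia s requires s at some successor in {u, v, w, y}.
      s holds at u, so Dia s is true at w.
Satisfying worlds: {y}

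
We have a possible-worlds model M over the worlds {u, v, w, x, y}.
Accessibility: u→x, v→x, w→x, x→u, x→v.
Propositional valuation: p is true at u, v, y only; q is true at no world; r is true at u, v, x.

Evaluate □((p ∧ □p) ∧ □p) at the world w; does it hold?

Recall that □ψ holds at a world iff ψ holds at every accessible world, and ◇ψ holds iff ψ holds at some accessible world.
At w: □((p ∧ □p) ∧ □p) requires (p ∧ □p) ∧ □p at every successor {x}.
  (p ∧ □p) ∧ □p fails at x, so □((p ∧ □p) ∧ □p) is false at w.
    At x: p ∧ □p is false, □p is true, so (p ∧ □p) ∧ □p is false.
      At x: p is false, □p is true, so p ∧ □p is false.
      At x: □p requires p at every successor {u, v}.
        At u: p is true.
        At v: p is true.
      So □p is true at x.

No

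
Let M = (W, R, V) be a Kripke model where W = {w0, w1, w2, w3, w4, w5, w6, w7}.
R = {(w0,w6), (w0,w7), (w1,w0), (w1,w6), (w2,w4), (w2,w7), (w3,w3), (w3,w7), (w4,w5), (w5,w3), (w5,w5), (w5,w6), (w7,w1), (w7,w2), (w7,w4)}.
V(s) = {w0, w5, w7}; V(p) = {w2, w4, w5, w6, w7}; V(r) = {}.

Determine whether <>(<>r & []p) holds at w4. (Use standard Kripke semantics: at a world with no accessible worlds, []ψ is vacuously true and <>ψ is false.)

At w4: <>(<>r & []p) requires <>r & []p at some successor in {w5}.
  At w5: <>r & []p is false.
So <>(<>r & []p) is false at w4.

No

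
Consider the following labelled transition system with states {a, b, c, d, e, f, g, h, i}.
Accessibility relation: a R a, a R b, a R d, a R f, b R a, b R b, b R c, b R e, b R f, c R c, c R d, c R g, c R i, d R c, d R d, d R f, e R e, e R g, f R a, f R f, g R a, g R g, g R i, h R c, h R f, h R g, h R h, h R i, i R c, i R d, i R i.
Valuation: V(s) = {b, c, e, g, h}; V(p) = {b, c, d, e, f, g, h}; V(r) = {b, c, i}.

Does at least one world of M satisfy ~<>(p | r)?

Let φ = ~<>(p | r). Evaluate φ at each world:
  a (successors {a, b, d, f}): φ is false.
  b (successors {a, b, c, e, f}): φ is false.
  c (successors {c, d, g, i}): φ is false.
  d (successors {c, d, f}): φ is false.
  e (successors {e, g}): φ is false.
  f (successors {a, f}): φ is false.
  g (successors {a, g, i}): φ is false.
  h (successors {c, f, g, h, i}): φ is false.
  i (successors {c, d, i}): φ is false.
For instance, at a:
  At a: <>(p | r) is true, so ~<>(p | r) is false.
    At a: <>(p | r) requires p | r at some successor in {a, b, d, f}.
      p | r holds at b, so <>(p | r) is true at a.

No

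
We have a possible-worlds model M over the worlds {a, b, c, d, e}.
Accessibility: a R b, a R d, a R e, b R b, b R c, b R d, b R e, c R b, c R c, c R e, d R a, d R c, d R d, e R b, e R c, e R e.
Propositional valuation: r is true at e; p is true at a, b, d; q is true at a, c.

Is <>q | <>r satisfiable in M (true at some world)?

Yes

Let φ = <>q | <>r. Evaluate φ at each world:
  a (successors {b, d, e}): φ is true.
  b (successors {b, c, d, e}): φ is true.
  c (successors {b, c, e}): φ is true.
  d (successors {a, c, d}): φ is true.
  e (successors {b, c, e}): φ is true.
Detail at a (witness):
  At a: <>q is false, <>r is true, so <>q | <>r is true.
    At a: <>q requires q at some successor in {b, d, e}.
      At b: q is false.
      At d: q is false.
      At e: q is false.
    So <>q is false at a.
    At a: <>r requires r at some successor in {b, d, e}.
      r holds at e, so <>r is true at a.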